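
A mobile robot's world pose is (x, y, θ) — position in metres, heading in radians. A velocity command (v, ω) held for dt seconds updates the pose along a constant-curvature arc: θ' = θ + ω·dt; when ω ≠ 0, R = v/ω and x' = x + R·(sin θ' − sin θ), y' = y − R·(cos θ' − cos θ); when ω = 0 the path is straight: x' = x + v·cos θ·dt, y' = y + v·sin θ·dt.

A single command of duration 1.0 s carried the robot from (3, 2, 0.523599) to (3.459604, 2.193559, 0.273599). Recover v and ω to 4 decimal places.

Δθ = 0.273599 − 0.523599 = -0.250000
ω = Δθ/dt = -0.250000/1.0 = -0.2500
R = Δx/(sin θ' − sin θ) = -2.0000
v = R·ω = -2.0000·-0.2500 = 0.5000

v = 0.5000, ω = -0.2500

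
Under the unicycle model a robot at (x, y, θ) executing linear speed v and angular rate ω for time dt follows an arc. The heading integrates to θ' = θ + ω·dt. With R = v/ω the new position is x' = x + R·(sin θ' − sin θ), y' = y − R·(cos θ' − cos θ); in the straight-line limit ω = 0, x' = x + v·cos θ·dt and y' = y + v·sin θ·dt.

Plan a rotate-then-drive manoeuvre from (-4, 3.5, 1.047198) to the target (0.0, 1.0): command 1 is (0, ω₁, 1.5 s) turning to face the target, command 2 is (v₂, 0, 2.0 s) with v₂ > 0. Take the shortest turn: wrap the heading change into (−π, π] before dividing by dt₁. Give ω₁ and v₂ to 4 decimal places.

heading to target = atan2(1−3.5, 0−-4) = -0.5586
Δθ = wrap(-0.5586 − 1.0472) = -1.6058; ω₁ = Δθ/dt₁ = -1.0705
distance = √((0−-4)² + (1−3.5)²) = 4.7170; v₂ = distance/dt₂ = 2.3585

ω₁ = -1.0705, v₂ = 2.3585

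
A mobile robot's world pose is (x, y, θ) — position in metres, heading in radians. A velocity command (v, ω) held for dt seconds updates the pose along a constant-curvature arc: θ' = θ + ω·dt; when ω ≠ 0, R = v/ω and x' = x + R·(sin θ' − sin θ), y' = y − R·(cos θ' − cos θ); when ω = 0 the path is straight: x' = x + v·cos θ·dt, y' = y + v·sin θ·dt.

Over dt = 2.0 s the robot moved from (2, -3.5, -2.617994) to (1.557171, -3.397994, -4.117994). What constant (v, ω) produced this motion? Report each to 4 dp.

v = 0.2500, ω = -0.7500

Δθ = -4.117994 − -2.617994 = -1.500000
ω = Δθ/dt = -1.500000/2.0 = -0.7500
R = Δx/(sin θ' − sin θ) = -0.3333
v = R·ω = -0.3333·-0.7500 = 0.2500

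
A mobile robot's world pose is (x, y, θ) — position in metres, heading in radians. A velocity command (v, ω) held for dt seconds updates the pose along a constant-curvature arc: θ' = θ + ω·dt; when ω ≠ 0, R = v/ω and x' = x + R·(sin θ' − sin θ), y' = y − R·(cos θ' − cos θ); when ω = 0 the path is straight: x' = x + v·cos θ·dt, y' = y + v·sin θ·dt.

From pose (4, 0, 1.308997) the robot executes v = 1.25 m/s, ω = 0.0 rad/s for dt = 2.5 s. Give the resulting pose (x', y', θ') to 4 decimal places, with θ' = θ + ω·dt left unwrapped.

θ' = 1.3090 + 0.0·2.5 = 1.3090
ω = 0 → straight: x' = 4 + 1.25·cos(1.3090)·2.5 = 4.8088
y' = 0 + 1.25·sin(1.3090)·2.5 = 3.0185

(4.8088, 3.0185, 1.3090)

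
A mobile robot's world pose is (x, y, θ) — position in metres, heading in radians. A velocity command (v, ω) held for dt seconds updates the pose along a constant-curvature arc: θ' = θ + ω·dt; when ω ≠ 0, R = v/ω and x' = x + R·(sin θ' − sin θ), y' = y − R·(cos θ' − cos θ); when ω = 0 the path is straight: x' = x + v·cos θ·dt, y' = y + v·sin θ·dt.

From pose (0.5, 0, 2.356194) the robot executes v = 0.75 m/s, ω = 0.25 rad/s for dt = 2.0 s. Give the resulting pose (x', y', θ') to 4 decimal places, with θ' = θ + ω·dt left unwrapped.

θ' = 2.3562 + 0.25·2.0 = 2.8562
R = v/ω = 0.75/0.25 = 3.0000
x' = 0.5 + 3.0000·(sin 2.8562 − sin 2.3562) = -0.7767
y' = 0 − 3.0000·(cos 2.8562 − cos 2.3562) = 0.7573

(-0.7767, 0.7573, 2.8562)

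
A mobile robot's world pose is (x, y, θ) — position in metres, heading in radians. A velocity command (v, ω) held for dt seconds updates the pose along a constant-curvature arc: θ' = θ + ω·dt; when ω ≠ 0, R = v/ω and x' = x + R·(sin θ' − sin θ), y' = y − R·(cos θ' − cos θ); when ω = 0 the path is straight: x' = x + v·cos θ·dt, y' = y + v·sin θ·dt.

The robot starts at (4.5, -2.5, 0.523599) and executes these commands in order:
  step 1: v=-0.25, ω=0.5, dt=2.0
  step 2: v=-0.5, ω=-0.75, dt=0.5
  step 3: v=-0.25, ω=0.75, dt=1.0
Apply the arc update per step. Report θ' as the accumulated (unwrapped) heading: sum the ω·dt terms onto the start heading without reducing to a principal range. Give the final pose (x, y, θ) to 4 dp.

step 1: θ'=1.5236 (R=-0.5000) → pose (4.2506, -2.9094, 1.5236)
step 2: θ'=1.1486 (R=0.6667) → pose (4.1928, -3.1511, 1.1486)
step 3: θ'=1.8986 (R=-0.3333) → pose (4.1812, -3.3951, 1.8986)

(4.1812, -3.3951, 1.8986)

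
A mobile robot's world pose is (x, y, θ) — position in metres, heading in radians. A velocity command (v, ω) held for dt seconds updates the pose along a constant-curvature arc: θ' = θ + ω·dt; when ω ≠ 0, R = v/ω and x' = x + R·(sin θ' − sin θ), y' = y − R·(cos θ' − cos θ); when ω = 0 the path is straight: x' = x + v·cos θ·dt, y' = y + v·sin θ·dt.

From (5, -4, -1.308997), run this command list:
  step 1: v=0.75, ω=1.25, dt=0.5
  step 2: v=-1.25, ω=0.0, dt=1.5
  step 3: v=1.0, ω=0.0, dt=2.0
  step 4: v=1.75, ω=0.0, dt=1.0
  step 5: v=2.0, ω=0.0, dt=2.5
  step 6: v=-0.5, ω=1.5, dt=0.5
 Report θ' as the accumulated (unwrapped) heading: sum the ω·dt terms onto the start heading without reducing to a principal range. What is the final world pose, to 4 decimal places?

(10.2963, -8.5798, 0.0660)

step 1: θ'=-0.6840 (R=0.6000) → pose (5.2004, -4.3097, -0.6840)
step 2: θ'=-0.6840 (straight) → pose (3.7472, -3.1249, -0.6840)
step 3: θ'=-0.6840 (straight) → pose (5.2973, -4.3887, -0.6840)
step 4: θ'=-0.6840 (straight) → pose (6.6536, -5.4945, -0.6840)
step 5: θ'=-0.6840 (straight) → pose (10.5289, -8.6540, -0.6840)
step 6: θ'=0.0660 (R=-0.3333) → pose (10.2963, -8.5798, 0.0660)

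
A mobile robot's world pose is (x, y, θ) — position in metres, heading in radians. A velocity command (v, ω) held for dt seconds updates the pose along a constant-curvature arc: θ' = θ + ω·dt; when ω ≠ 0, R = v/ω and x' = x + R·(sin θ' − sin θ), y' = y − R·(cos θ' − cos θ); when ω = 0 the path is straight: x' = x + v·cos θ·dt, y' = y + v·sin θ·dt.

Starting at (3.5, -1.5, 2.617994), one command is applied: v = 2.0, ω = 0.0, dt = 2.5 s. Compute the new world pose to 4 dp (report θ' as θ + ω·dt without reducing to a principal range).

θ' = 2.6180 + 0.0·2.5 = 2.6180
ω = 0 → straight: x' = 3.5 + 2.0·cos(2.6180)·2.5 = -0.8301
y' = -1.5 + 2.0·sin(2.6180)·2.5 = 1.0000

(-0.8301, 1.0000, 2.6180)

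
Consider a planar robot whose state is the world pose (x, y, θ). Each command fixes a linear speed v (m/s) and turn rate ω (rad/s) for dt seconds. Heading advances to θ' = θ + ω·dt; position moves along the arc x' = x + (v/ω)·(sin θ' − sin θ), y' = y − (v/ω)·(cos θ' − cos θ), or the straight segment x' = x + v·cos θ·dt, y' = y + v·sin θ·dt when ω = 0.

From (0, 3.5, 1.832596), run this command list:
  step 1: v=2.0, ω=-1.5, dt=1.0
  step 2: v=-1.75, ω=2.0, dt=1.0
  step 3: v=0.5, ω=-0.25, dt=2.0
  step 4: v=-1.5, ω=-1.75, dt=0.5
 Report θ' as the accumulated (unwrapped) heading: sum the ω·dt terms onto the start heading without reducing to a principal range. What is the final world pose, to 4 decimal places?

(-0.1065, 3.8221, 0.9576)

step 1: θ'=0.3326 (R=-1.3333) → pose (0.8526, 5.1054, 0.3326)
step 2: θ'=2.3326 (R=-0.8750) → pose (0.5051, 3.6744, 2.3326)
step 3: θ'=1.8326 (R=-2.0000) → pose (0.0204, 4.5372, 1.8326)
step 4: θ'=0.9576 (R=0.8571) → pose (-0.1065, 3.8221, 0.9576)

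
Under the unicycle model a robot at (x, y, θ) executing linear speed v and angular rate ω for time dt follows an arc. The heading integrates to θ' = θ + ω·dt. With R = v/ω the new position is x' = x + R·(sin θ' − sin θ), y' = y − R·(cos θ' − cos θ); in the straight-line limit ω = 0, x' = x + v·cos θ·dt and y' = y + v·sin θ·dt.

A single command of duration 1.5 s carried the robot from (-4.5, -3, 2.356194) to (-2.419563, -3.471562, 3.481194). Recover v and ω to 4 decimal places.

v = -1.5000, ω = 0.7500

Δθ = 3.481194 − 2.356194 = 1.125000
ω = Δθ/dt = 1.125000/1.5 = 0.7500
R = Δx/(sin θ' − sin θ) = -2.0000
v = R·ω = -2.0000·0.7500 = -1.5000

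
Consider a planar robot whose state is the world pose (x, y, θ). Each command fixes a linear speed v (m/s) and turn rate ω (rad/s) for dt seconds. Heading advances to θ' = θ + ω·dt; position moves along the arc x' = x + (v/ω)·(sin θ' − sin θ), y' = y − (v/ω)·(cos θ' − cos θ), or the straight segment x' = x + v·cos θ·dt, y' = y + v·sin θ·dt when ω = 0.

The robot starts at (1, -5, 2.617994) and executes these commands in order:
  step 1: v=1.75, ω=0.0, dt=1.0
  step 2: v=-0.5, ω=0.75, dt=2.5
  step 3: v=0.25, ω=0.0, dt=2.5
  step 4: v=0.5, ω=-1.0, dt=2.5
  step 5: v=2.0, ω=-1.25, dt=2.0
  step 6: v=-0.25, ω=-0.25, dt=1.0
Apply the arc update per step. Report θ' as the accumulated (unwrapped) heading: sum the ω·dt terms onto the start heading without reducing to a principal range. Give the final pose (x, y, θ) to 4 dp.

step 1: θ'=2.6180 (straight) → pose (-0.5155, -4.1250, 2.6180)
step 2: θ'=4.4930 (R=-0.6667) → pose (0.4685, -3.6927, 4.4930)
step 3: θ'=4.4930 (straight) → pose (0.3325, -4.3028, 4.4930)
step 4: θ'=1.9930 (R=-0.5000) → pose (-0.6117, -4.3988, 1.9930)
step 5: θ'=-0.5070 (R=-1.6000) → pose (1.6247, -2.3445, -0.5070)
step 6: θ'=-0.7570 (R=1.0000) → pose (1.4236, -2.1972, -0.7570)

(1.4236, -2.1972, -0.7570)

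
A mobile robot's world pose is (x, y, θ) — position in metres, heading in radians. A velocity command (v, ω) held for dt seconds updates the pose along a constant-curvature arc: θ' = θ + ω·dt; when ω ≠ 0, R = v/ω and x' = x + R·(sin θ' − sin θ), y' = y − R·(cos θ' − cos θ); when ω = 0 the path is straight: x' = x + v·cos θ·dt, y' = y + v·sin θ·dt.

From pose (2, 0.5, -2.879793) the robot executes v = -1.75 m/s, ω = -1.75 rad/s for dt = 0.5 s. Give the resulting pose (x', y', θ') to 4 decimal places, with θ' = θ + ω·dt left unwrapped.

(2.8343, 0.3519, -3.7548)

θ' = -2.8798 + -1.75·0.5 = -3.7548
R = v/ω = -1.75/-1.75 = 1.0000
x' = 2 + 1.0000·(sin -3.7548 − sin -2.8798) = 2.8343
y' = 0.5 − 1.0000·(cos -3.7548 − cos -2.8798) = 0.3519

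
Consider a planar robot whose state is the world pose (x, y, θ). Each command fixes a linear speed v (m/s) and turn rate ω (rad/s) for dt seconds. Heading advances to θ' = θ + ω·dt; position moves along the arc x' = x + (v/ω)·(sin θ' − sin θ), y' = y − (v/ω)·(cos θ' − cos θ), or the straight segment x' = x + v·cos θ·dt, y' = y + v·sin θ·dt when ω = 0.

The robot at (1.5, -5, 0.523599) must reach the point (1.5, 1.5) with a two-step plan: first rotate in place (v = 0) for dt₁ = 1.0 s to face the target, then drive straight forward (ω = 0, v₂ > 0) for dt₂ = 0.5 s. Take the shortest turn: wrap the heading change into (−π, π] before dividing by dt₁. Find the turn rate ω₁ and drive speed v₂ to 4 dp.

ω₁ = 1.0472, v₂ = 13.0000

heading to target = atan2(1.5−-5, 1.5−1.5) = 1.5708
Δθ = wrap(1.5708 − 0.5236) = 1.0472; ω₁ = Δθ/dt₁ = 1.0472
distance = √((1.5−1.5)² + (1.5−-5)²) = 6.5000; v₂ = distance/dt₂ = 13.0000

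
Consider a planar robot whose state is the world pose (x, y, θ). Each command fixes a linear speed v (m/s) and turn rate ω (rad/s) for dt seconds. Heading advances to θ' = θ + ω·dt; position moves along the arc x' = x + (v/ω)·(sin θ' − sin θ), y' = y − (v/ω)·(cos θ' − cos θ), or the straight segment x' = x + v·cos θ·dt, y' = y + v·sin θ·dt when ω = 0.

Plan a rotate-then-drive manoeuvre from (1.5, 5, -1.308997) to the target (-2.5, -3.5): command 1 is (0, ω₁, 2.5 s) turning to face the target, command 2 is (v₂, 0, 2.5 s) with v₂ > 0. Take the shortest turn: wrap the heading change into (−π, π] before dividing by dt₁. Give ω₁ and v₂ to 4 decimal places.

heading to target = atan2(-3.5−5, -2.5−1.5) = -2.0106
Δθ = wrap(-2.0106 − -1.3090) = -0.7016; ω₁ = Δθ/dt₁ = -0.2807
distance = √((-2.5−1.5)² + (-3.5−5)²) = 9.3941; v₂ = distance/dt₂ = 3.7577

ω₁ = -0.2807, v₂ = 3.7577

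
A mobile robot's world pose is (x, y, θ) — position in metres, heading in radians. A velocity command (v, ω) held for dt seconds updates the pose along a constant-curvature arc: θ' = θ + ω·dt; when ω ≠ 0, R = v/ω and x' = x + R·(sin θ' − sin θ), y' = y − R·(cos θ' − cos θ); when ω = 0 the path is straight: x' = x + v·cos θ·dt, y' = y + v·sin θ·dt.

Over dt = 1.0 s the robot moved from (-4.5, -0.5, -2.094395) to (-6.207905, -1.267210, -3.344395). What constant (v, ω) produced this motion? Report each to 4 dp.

Δθ = -3.344395 − -2.094395 = -1.250000
ω = Δθ/dt = -1.250000/1.0 = -1.2500
R = Δx/(sin θ' − sin θ) = -1.6000
v = R·ω = -1.6000·-1.2500 = 2.0000

v = 2.0000, ω = -1.2500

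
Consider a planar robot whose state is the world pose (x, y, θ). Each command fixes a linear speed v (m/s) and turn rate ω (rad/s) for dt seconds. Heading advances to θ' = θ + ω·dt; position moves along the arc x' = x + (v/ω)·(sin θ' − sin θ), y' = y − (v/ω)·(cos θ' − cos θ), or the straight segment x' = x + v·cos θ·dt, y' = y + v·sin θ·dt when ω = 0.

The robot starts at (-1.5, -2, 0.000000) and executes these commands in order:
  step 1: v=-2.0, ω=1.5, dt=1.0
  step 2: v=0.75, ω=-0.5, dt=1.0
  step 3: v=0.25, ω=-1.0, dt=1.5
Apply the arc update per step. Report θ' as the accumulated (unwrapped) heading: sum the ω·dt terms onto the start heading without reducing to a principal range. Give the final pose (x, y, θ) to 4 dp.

(-2.2657, -2.4503, -0.5000)

step 1: θ'=1.5000 (R=-1.3333) → pose (-2.8300, -3.2390, 1.5000)
step 2: θ'=1.0000 (R=-1.5000) → pose (-2.5960, -2.5347, 1.0000)
step 3: θ'=-0.5000 (R=-0.2500) → pose (-2.2657, -2.4503, -0.5000)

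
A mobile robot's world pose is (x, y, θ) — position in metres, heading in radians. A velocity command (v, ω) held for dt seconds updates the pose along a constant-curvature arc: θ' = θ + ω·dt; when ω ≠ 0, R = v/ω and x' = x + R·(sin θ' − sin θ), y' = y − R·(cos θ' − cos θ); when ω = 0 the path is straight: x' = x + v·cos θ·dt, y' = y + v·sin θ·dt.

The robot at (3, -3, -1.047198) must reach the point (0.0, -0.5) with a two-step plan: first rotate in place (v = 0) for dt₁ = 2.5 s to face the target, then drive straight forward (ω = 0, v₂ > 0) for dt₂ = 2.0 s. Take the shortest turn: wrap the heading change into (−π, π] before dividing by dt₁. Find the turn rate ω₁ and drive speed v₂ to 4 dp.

heading to target = atan2(-0.5−-3, 0−3) = 2.4469
Δθ = wrap(2.4469 − -1.0472) = -2.7891; ω₁ = Δθ/dt₁ = -1.1157
distance = √((0−3)² + (-0.5−-3)²) = 3.9051; v₂ = distance/dt₂ = 1.9526

ω₁ = -1.1157, v₂ = 1.9526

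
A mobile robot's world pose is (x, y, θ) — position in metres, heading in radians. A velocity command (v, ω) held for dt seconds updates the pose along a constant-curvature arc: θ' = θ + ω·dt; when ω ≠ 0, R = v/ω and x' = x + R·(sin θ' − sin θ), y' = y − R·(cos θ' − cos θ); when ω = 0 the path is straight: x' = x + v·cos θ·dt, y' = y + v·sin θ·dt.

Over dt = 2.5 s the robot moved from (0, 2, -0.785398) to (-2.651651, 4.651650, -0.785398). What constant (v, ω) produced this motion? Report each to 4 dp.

v = -1.5000, ω = 0.0000

Δθ = -0.785398 − -0.785398 = 0.000000
ω = Δθ/dt = 0.000000/2.5 = 0.0000
ω = 0 → v = (Δx·cos θ + Δy·sin θ)/dt = -1.5000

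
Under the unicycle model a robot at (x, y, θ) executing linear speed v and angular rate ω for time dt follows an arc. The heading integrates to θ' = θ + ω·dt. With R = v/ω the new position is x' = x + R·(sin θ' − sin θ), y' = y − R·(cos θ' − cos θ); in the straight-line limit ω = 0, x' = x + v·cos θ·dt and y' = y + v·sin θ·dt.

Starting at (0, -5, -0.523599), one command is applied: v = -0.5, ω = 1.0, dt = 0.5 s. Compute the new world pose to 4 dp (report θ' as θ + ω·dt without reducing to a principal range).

(-0.2382, -4.9332, -0.0236)

θ' = -0.5236 + 1.0·0.5 = -0.0236
R = v/ω = -0.5/1.0 = -0.5000
x' = 0 + -0.5000·(sin -0.0236 − sin -0.5236) = -0.2382
y' = -5 − -0.5000·(cos -0.0236 − cos -0.5236) = -4.9332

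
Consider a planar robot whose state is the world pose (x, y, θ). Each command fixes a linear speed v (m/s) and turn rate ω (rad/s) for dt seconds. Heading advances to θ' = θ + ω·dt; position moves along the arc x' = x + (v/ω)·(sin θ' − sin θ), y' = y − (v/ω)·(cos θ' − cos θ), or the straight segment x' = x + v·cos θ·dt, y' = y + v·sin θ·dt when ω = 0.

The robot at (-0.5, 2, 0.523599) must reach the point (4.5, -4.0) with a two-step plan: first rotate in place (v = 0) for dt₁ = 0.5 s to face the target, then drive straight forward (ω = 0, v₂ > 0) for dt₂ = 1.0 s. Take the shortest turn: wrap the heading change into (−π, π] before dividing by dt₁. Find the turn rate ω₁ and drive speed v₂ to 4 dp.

ω₁ = -2.7993, v₂ = 7.8102

heading to target = atan2(-4−2, 4.5−-0.5) = -0.8761
Δθ = wrap(-0.8761 − 0.5236) = -1.3997; ω₁ = Δθ/dt₁ = -2.7993
distance = √((4.5−-0.5)² + (-4−2)²) = 7.8102; v₂ = distance/dt₂ = 7.8102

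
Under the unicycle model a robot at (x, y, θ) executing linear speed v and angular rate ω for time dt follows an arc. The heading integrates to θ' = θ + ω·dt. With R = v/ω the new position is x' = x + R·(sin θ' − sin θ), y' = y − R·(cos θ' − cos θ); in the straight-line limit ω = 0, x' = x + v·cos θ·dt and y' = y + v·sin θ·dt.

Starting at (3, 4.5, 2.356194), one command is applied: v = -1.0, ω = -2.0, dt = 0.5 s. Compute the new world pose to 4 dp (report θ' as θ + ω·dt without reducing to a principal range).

(3.1350, 4.0400, 1.3562)

θ' = 2.3562 + -2.0·0.5 = 1.3562
R = v/ω = -1.0/-2.0 = 0.5000
x' = 3 + 0.5000·(sin 1.3562 − sin 2.3562) = 3.1350
y' = 4.5 − 0.5000·(cos 1.3562 − cos 2.3562) = 4.0400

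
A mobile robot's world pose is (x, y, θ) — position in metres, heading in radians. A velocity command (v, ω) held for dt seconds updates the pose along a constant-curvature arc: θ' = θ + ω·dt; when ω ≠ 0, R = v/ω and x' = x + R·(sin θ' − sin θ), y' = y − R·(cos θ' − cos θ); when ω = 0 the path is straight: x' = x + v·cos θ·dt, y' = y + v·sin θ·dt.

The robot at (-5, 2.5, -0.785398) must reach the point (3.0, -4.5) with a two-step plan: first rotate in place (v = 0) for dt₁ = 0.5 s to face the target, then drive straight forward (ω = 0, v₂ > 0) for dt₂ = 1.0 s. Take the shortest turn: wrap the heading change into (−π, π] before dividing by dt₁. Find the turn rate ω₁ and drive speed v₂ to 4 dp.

heading to target = atan2(-4.5−2.5, 3−-5) = -0.7188
Δθ = wrap(-0.7188 − -0.7854) = 0.0666; ω₁ = Δθ/dt₁ = 0.1331
distance = √((3−-5)² + (-4.5−2.5)²) = 10.6301; v₂ = distance/dt₂ = 10.6301

ω₁ = 0.1331, v₂ = 10.6301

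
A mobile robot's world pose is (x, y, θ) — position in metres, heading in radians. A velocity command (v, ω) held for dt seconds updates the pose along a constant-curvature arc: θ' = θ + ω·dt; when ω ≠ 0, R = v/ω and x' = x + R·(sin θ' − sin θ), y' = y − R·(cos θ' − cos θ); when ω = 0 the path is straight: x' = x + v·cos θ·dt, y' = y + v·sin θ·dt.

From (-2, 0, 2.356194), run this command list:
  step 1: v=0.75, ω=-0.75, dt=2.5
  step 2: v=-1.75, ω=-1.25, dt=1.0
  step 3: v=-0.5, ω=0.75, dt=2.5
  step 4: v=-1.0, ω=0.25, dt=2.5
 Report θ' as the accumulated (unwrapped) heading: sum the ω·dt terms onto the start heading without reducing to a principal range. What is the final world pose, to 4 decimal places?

(-4.8093, -0.7832, 1.7312)

step 1: θ'=0.4812 (R=-1.0000) → pose (-1.7557, 1.5935, 0.4812)
step 2: θ'=-0.7688 (R=1.4000) → pose (-3.3771, 1.8283, -0.7688)
step 3: θ'=1.1062 (R=-0.6667) → pose (-4.4366, 1.6479, 1.1062)
step 4: θ'=1.7312 (R=-4.0000) → pose (-4.8093, -0.7832, 1.7312)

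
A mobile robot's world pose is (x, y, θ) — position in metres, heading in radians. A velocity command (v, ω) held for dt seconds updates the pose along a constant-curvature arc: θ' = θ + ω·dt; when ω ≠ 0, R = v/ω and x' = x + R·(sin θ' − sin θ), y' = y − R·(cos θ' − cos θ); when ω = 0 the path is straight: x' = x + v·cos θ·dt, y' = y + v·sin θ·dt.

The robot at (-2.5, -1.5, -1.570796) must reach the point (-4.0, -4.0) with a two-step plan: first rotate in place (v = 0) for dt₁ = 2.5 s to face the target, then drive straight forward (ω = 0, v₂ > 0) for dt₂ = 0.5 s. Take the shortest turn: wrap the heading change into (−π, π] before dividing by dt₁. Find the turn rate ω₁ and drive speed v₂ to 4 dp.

ω₁ = -0.2162, v₂ = 5.8310

heading to target = atan2(-4−-1.5, -4−-2.5) = -2.1112
Δθ = wrap(-2.1112 − -1.5708) = -0.5404; ω₁ = Δθ/dt₁ = -0.2162
distance = √((-4−-2.5)² + (-4−-1.5)²) = 2.9155; v₂ = distance/dt₂ = 5.8310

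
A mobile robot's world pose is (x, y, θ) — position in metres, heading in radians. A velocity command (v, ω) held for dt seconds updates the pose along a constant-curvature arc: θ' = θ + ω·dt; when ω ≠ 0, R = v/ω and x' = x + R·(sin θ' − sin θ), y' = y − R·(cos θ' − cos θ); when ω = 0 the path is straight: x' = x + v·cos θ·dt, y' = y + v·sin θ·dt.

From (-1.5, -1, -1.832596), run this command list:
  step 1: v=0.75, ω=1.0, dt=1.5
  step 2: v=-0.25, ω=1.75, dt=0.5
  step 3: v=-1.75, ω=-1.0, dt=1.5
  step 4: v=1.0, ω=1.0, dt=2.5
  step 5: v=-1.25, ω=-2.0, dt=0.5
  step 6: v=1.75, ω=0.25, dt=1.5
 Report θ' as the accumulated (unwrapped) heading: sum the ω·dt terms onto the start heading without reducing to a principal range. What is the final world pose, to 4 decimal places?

step 1: θ'=-0.3326 (R=0.7500) → pose (-1.0204, -1.9030, -0.3326)
step 2: θ'=0.5424 (R=-0.1429) → pose (-1.1408, -1.9157, 0.5424)
step 3: θ'=-0.9576 (R=1.7500) → pose (-3.4753, -1.4240, -0.9576)
step 4: θ'=1.5424 (R=1.0000) → pose (-1.6579, -0.8769, 1.5424)
step 5: θ'=0.5424 (R=0.6250) → pose (-1.9600, -1.3944, 0.5424)
step 6: θ'=0.9174 (R=7.0000) → pose (-0.0152, 0.3457, 0.9174)

(-0.0152, 0.3457, 0.9174)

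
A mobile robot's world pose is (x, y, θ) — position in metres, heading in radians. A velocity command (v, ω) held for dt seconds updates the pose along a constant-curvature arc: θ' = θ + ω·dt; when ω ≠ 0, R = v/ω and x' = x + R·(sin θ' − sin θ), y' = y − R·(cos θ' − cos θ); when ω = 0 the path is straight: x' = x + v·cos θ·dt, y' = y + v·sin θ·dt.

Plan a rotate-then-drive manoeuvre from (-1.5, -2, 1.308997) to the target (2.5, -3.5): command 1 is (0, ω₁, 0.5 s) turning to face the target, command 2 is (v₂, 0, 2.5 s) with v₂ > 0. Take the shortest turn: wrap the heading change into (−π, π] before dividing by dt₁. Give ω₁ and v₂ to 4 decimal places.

heading to target = atan2(-3.5−-2, 2.5−-1.5) = -0.3588
Δθ = wrap(-0.3588 − 1.3090) = -1.6678; ω₁ = Δθ/dt₁ = -3.3355
distance = √((2.5−-1.5)² + (-3.5−-2)²) = 4.2720; v₂ = distance/dt₂ = 1.7088

ω₁ = -3.3355, v₂ = 1.7088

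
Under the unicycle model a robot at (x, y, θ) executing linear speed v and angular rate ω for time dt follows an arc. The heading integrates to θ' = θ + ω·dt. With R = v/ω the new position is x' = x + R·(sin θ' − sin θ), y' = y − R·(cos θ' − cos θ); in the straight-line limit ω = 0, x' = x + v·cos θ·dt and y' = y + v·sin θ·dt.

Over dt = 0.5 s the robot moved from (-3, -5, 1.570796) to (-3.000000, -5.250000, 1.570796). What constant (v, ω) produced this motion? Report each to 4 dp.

Δθ = 1.570796 − 1.570796 = 0.000000
ω = Δθ/dt = 0.000000/0.5 = 0.0000
ω = 0 → v = (Δx·cos θ + Δy·sin θ)/dt = -0.5000

v = -0.5000, ω = 0.0000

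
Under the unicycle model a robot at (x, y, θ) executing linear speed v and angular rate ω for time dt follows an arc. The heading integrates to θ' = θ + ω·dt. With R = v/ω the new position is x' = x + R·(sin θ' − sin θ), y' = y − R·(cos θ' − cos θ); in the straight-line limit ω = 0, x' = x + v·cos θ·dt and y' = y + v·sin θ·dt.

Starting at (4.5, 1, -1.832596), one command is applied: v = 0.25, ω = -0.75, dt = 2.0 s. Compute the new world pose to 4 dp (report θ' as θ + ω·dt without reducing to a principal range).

(4.1147, 0.7590, -3.3326)

θ' = -1.8326 + -0.75·2.0 = -3.3326
R = v/ω = 0.25/-0.75 = -0.3333
x' = 4.5 + -0.3333·(sin -3.3326 − sin -1.8326) = 4.1147
y' = 1 − -0.3333·(cos -3.3326 − cos -1.8326) = 0.7590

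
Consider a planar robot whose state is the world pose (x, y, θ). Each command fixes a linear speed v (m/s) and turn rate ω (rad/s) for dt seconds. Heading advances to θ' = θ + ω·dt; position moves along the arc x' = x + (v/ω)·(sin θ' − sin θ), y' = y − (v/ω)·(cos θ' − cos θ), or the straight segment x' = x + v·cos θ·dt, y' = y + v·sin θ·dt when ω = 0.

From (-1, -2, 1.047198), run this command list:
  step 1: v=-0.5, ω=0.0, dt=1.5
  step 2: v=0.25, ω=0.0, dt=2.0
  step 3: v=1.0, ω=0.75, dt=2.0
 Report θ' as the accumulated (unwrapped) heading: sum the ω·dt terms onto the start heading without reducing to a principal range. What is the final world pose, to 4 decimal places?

step 1: θ'=1.0472 (straight) → pose (-1.3750, -2.6495, 1.0472)
step 2: θ'=1.0472 (straight) → pose (-1.1250, -2.2165, 1.0472)
step 3: θ'=2.5472 (R=1.3333) → pose (-1.5330, -0.4452, 2.5472)

(-1.5330, -0.4452, 2.5472)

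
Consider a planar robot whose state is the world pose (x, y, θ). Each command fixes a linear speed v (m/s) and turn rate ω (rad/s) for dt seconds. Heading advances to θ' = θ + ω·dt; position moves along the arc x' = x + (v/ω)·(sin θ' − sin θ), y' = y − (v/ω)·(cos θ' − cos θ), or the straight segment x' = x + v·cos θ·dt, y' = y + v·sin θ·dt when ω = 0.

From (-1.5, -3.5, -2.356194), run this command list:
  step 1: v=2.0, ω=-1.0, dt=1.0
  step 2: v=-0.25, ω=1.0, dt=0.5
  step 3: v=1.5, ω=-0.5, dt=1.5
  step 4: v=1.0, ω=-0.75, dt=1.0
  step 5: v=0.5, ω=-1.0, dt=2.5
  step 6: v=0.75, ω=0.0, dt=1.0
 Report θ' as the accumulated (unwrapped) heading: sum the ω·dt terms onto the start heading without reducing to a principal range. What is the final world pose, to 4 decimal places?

(-4.6876, -2.9240, -6.8562)

step 1: θ'=-3.3562 (R=-2.0000) → pose (-3.3401, -4.0399, -3.3562)
step 2: θ'=-2.8562 (R=-0.2500) → pose (-3.2165, -4.0355, -2.8562)
step 3: θ'=-3.6062 (R=-3.0000) → pose (-5.4053, -3.8389, -3.6062)
step 4: θ'=-4.3562 (R=-1.3333) → pose (-6.0575, -3.1118, -4.3562)
step 5: θ'=-6.8562 (R=-0.5000) → pose (-5.3178, -2.5173, -6.8562)
step 6: θ'=-6.8562 (straight) → pose (-4.6876, -2.9240, -6.8562)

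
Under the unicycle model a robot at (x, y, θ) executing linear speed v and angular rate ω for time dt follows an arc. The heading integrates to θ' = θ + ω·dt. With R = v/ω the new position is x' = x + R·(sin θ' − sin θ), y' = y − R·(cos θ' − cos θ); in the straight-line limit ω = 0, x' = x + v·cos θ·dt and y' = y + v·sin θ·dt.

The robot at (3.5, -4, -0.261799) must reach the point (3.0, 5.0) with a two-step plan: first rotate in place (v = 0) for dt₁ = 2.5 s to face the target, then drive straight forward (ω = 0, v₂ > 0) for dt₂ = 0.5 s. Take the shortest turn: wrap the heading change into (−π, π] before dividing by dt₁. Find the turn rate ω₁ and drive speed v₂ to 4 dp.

ω₁ = 0.7552, v₂ = 18.0278

heading to target = atan2(5−-4, 3−3.5) = 1.6263
Δθ = wrap(1.6263 − -0.2618) = 1.8881; ω₁ = Δθ/dt₁ = 0.7552
distance = √((3−3.5)² + (5−-4)²) = 9.0139; v₂ = distance/dt₂ = 18.0278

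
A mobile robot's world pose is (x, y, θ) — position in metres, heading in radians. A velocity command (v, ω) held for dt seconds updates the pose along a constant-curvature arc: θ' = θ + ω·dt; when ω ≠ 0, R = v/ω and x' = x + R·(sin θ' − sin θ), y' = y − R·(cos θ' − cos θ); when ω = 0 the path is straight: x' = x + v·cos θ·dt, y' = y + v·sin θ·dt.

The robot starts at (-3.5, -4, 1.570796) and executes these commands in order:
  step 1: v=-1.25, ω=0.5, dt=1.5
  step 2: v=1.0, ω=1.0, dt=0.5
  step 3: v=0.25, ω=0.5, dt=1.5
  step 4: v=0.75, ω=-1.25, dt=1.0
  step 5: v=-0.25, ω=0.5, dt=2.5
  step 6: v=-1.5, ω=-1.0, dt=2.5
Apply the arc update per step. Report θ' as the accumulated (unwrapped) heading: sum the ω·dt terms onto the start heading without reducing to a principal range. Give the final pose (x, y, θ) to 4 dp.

step 1: θ'=2.3208 (R=-2.5000) → pose (-2.8292, -5.7041, 2.3208)
step 2: θ'=2.8208 (R=1.0000) → pose (-3.2456, -5.4368, 2.8208)
step 3: θ'=3.5708 (R=0.5000) → pose (-3.6113, -5.4566, 3.5708)
step 4: θ'=2.3208 (R=-0.6000) → pose (-4.3000, -5.3200, 2.3208)
step 5: θ'=3.5708 (R=-0.5000) → pose (-3.7261, -5.4338, 3.5708)
step 6: θ'=1.0708 (R=1.5000) → pose (-1.7855, -7.5169, 1.0708)

(-1.7855, -7.5169, 1.0708)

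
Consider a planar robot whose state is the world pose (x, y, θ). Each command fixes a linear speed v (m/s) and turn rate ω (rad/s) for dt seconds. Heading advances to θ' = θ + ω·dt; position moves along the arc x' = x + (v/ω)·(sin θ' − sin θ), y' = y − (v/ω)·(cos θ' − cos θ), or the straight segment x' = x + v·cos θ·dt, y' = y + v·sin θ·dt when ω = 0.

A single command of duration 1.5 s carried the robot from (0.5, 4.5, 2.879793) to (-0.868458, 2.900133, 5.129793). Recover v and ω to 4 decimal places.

Δθ = 5.129793 − 2.879793 = 2.250000
ω = Δθ/dt = 2.250000/1.5 = 1.5000
R = −Δy/(cos θ' − cos θ) = 1.1667
v = R·ω = 1.1667·1.5000 = 1.7500

v = 1.7500, ω = 1.5000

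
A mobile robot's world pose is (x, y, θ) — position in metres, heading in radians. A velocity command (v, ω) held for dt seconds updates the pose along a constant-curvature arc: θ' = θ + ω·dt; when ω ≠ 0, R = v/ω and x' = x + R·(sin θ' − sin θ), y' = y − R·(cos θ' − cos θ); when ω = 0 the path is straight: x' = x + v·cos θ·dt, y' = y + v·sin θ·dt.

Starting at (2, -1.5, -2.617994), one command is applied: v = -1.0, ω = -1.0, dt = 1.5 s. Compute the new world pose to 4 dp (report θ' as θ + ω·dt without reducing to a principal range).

(3.3285, -1.8060, -4.1180)

θ' = -2.6180 + -1.0·1.5 = -4.1180
R = v/ω = -1.0/-1.0 = 1.0000
x' = 2 + 1.0000·(sin -4.1180 − sin -2.6180) = 3.3285
y' = -1.5 − 1.0000·(cos -4.1180 − cos -2.6180) = -1.8060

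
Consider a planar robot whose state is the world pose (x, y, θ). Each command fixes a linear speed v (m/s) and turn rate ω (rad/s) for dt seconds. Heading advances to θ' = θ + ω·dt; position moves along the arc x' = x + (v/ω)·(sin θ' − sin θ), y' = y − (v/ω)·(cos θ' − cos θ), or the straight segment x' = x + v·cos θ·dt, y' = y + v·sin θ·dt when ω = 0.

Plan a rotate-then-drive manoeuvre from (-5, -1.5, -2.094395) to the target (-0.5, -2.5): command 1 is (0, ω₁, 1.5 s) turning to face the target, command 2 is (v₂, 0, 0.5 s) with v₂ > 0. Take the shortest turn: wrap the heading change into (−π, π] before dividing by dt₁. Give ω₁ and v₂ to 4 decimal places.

ω₁ = 1.2505, v₂ = 9.2195

heading to target = atan2(-2.5−-1.5, -0.5−-5) = -0.2187
Δθ = wrap(-0.2187 − -2.0944) = 1.8757; ω₁ = Δθ/dt₁ = 1.2505
distance = √((-0.5−-5)² + (-2.5−-1.5)²) = 4.6098; v₂ = distance/dt₂ = 9.2195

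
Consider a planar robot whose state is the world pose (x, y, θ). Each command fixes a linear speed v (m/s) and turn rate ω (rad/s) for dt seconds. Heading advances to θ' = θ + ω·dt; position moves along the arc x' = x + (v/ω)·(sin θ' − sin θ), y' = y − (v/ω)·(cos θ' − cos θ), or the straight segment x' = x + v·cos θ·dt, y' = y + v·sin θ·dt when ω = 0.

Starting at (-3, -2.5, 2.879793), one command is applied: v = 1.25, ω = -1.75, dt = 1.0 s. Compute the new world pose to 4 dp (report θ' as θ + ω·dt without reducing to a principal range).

θ' = 2.8798 + -1.75·1.0 = 1.1298
R = v/ω = 1.25/-1.75 = -0.7143
x' = -3 + -0.7143·(sin 1.1298 − sin 2.8798) = -3.4611
y' = -2.5 − -0.7143·(cos 1.1298 − cos 2.8798) = -1.5052

(-3.4611, -1.5052, 1.1298)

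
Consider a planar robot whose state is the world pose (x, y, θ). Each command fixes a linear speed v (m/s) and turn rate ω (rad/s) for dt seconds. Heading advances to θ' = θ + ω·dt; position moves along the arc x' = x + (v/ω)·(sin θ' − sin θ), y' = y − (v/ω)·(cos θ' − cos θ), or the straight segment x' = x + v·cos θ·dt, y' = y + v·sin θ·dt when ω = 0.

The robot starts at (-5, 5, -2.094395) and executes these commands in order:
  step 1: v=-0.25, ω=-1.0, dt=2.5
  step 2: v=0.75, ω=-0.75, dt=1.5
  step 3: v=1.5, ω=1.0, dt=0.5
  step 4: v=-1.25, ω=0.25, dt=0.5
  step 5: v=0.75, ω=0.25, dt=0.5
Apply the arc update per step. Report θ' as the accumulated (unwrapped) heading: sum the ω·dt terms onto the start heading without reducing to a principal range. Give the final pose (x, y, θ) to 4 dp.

(-3.7177, 6.1988, -4.9694)

step 1: θ'=-4.5944 (R=0.2500) → pose (-4.5352, 4.9044, -4.5944)
step 2: θ'=-5.7194 (R=-1.0000) → pose (-4.0766, 5.8674, -5.7194)
step 3: θ'=-5.2194 (R=1.5000) → pose (-3.5669, 6.4069, -5.2194)
step 4: θ'=-5.0944 (R=-5.0000) → pose (-3.8354, 5.8430, -5.0944)
step 5: θ'=-4.9694 (R=3.0000) → pose (-3.7177, 6.1988, -4.9694)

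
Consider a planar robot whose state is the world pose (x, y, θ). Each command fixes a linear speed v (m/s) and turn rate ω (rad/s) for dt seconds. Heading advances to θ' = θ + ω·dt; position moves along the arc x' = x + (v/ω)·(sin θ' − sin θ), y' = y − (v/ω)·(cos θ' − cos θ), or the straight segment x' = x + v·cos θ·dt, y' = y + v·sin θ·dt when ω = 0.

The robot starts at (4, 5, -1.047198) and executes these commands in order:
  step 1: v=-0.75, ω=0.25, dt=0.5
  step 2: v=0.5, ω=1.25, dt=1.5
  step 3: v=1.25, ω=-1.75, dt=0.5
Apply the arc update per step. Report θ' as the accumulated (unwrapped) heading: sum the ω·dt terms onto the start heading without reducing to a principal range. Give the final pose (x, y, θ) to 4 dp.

step 1: θ'=-0.9222 (R=-3.0000) → pose (3.7927, 5.3122, -0.9222)
step 2: θ'=0.9528 (R=0.4000) → pose (4.4375, 5.3221, 0.9528)
step 3: θ'=0.0778 (R=-0.7143) → pose (4.9642, 5.6203, 0.0778)

(4.9642, 5.6203, 0.0778)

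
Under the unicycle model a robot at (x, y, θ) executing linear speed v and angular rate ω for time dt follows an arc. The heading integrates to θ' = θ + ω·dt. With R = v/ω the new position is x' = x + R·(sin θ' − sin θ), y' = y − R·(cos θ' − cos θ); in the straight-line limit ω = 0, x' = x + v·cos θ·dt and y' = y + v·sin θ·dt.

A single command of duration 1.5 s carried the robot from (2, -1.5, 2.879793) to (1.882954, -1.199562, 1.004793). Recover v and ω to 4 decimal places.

v = 0.2500, ω = -1.2500

Δθ = 1.004793 − 2.879793 = -1.875000
ω = Δθ/dt = -1.875000/1.5 = -1.2500
R = −Δy/(cos θ' − cos θ) = -0.2000
v = R·ω = -0.2000·-1.2500 = 0.2500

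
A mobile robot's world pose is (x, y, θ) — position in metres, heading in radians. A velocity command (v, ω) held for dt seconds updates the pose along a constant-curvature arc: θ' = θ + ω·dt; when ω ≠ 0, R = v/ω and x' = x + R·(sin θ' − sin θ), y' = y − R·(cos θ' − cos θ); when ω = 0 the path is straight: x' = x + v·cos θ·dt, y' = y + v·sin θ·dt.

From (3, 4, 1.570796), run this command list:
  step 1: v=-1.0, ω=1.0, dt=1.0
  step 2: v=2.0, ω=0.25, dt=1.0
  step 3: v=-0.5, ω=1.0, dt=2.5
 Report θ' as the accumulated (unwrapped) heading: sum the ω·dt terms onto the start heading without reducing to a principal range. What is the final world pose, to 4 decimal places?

step 1: θ'=2.5708 (R=-1.0000) → pose (3.4597, 3.1585, 2.5708)
step 2: θ'=2.8208 (R=8.0000) → pose (1.6599, 4.0186, 2.8208)
step 3: θ'=5.3208 (R=-0.5000) → pose (2.2278, 4.7789, 5.3208)

(2.2278, 4.7789, 5.3208)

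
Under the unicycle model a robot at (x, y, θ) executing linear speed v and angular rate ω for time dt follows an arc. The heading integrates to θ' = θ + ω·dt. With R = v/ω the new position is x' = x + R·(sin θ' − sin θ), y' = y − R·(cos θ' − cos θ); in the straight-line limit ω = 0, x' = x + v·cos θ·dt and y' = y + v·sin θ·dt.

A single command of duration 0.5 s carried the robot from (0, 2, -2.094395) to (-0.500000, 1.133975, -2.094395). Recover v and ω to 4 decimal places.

v = 2.0000, ω = 0.0000

Δθ = -2.094395 − -2.094395 = 0.000000
ω = Δθ/dt = 0.000000/0.5 = 0.0000
ω = 0 → v = (Δx·cos θ + Δy·sin θ)/dt = 2.0000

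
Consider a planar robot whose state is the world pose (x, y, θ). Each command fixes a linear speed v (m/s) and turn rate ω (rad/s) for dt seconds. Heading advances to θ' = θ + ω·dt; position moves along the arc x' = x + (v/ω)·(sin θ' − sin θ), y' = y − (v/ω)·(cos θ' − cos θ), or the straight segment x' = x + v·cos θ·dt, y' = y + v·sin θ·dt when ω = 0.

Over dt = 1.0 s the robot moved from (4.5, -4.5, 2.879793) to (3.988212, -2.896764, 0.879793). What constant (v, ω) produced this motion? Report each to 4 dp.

v = 2.0000, ω = -2.0000

Δθ = 0.879793 − 2.879793 = -2.000000
ω = Δθ/dt = -2.000000/1.0 = -2.0000
R = −Δy/(cos θ' − cos θ) = -1.0000
v = R·ω = -1.0000·-2.0000 = 2.0000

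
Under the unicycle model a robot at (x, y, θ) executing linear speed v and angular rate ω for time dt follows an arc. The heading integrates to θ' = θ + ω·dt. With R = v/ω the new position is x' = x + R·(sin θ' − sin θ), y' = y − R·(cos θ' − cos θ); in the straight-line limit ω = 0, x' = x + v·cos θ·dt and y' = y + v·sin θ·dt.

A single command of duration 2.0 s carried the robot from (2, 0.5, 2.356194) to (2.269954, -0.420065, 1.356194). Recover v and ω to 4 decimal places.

Δθ = 1.356194 − 2.356194 = -1.000000
ω = Δθ/dt = -1.000000/2.0 = -0.5000
R = −Δy/(cos θ' − cos θ) = 1.0000
v = R·ω = 1.0000·-0.5000 = -0.5000

v = -0.5000, ω = -0.5000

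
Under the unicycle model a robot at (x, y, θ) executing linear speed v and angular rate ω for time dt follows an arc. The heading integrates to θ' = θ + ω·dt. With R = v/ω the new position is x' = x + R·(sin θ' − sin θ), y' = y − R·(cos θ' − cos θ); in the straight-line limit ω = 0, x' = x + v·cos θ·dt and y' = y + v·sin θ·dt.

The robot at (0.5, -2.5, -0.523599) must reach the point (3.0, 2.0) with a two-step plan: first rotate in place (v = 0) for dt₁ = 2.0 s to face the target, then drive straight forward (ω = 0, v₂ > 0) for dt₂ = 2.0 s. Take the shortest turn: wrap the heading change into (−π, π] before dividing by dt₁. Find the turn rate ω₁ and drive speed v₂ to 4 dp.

heading to target = atan2(2−-2.5, 3−0.5) = 1.0637
Δθ = wrap(1.0637 − -0.5236) = 1.5873; ω₁ = Δθ/dt₁ = 0.7936
distance = √((3−0.5)² + (2−-2.5)²) = 5.1478; v₂ = distance/dt₂ = 2.5739

ω₁ = 0.7936, v₂ = 2.5739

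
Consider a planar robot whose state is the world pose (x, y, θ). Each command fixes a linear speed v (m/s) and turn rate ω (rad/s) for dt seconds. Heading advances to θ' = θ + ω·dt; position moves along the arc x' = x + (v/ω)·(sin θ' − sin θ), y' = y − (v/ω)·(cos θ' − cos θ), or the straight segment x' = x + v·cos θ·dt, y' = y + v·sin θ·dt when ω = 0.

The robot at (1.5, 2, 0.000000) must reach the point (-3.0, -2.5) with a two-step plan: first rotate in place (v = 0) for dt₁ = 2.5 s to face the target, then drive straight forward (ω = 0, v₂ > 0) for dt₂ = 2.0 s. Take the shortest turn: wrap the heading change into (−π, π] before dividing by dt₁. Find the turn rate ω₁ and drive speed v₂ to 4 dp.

ω₁ = -0.9425, v₂ = 3.1820

heading to target = atan2(-2.5−2, -3−1.5) = -2.3562
Δθ = wrap(-2.3562 − 0.0000) = -2.3562; ω₁ = Δθ/dt₁ = -0.9425
distance = √((-3−1.5)² + (-2.5−2)²) = 6.3640; v₂ = distance/dt₂ = 3.1820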